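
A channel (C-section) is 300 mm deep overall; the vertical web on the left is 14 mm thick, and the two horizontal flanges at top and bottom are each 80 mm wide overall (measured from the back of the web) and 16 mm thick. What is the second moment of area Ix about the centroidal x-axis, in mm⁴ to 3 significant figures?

Split into non-overlapping primitives; take the origin at the lower-left of the bounding box.
Web: 14 × 300, A = 4 200 mm², y = 150 mm, Ī = 31 500 000 mm⁴.
Top flange (beyond web): 66 × 16, A = 1 056 mm², y = 292 mm, Ī = 22 528 mm⁴.
Bottom flange (beyond web): 66 × 16, A = 1 056 mm², y = 8 mm, Ī = 22 528 mm⁴.
By symmetry the centroid is at mid-height, ȳ = 150 mm.
Transfer each piece to the centroidal x-axis using Ī + A·d² with d = y − 150:
  web: d = 0 mm → contributes +31 500 000 mm⁴
  top flange (beyond web): d = 142 mm → contributes +21 315 712 mm⁴
  bottom flange (beyond web): d = -142 mm → contributes +21 315 712 mm⁴
Total I = 74 131 424 mm⁴.

Ix ≈ 7.41 × 10⁷ mm⁴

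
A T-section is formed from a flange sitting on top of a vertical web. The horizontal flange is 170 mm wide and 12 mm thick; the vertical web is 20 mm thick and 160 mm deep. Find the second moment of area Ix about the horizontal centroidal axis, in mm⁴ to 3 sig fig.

Treat the section as a set of non-overlapping primitives; coordinates are from the bounding-box lower-left.
Flange: 170 × 12, A = 2 040 mm², y = 166 mm, Ī = 24 480 mm⁴.
Web: 20 × 160, A = 3 200 mm², y = 80 mm, Ī = 6 826 667 mm⁴.
Centroid: ȳ = ΣA·y / ΣA = 113.48 mm.
Transfer each piece to the horizontal centroidal axis using Ī + A·d² with d = y − 113.48:
  flange: d = 52.519 mm → contributes +5 651 319 mm⁴
  web: d = -33.481 mm → contributes +10 413 776 mm⁴
Total I = 16 065 095 mm⁴.

Ix ≈ 1.61 × 10⁷ mm⁴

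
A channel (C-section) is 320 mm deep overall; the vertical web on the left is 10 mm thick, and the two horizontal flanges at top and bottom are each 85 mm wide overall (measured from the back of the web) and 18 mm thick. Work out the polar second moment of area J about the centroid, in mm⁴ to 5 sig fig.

Decompose the section into non-overlapping parts with the origin at the bottom-left of its bounding rectangle.
Web: 10 × 320, A = 3 200 mm², y = 160 mm, Ī = 27 306 667 mm⁴.
Top flange (beyond web): 75 × 18, A = 1 350 mm², y = 311 mm, Ī = 36 450 mm⁴.
Bottom flange (beyond web): 75 × 18, A = 1 350 mm², y = 9 mm, Ī = 36 450 mm⁴.
By symmetry the centroid is at mid-height, ȳ = 160 mm.
Transfer each piece to the centroidal x-axis using Ī + A·d² with d = y − 160:
  web: d = 0 mm → contributes +27 306 667 mm⁴
  top flange (beyond web): d = 151 mm → contributes +30 817 800 mm⁴
  bottom flange (beyond web): d = -151 mm → contributes +30 817 800 mm⁴
Total I = 88 942 267 mm⁴.
For the y-axis: x̄ = 24.44915 mm.
Repeating about the centroidal y-axis gives I_y = 3 937 376 mm⁴.
Polar second moment: J = I_x + I_y = 92 879 643 mm⁴.

J ≈ 9.2880 × 10⁷ mm⁴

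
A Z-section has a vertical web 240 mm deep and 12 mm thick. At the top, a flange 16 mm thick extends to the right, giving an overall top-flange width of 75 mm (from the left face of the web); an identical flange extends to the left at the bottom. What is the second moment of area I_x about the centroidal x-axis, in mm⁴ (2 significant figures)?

I_x ≈ 3.9 × 10⁷ mm⁴

Treat the section as a set of non-overlapping primitives; coordinates are from the bounding-box lower-left.
Web: 12 × 240, A = 2 880 mm², y = 120 mm, Ī = 13 824 000 mm⁴.
Top flange (beyond web): 63 × 16, A = 1 008 mm², y = 232 mm, Ī = 21 504 mm⁴.
Bottom flange (beyond web): 63 × 16, A = 1 008 mm², y = 8 mm, Ī = 21 504 mm⁴.
Centroid: ȳ = ΣA·y / ΣA = 120 mm.
Transfer each piece to the centroidal x-axis using Ī + A·d² with d = y − 120:
  web: d = 0 mm → contributes +13 824 000 mm⁴
  top flange (beyond web): d = 112 mm → contributes +12 665 856 mm⁴
  bottom flange (beyond web): d = -112 mm → contributes +12 665 856 mm⁴
Total I = 39 155 712 mm⁴.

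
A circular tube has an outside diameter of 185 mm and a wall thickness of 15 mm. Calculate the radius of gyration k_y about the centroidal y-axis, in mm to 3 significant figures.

k_y ≈ 60.3 mm

Treat the section as a set of non-overlapping primitives; coordinates are from the bounding-box lower-left.
Outer circle: ⌀185, A = 26 880 mm², x = 92.5 mm, Ī = 57 498 539 mm⁴.
Bore (subtracted): ⌀155, A = 18 869 mm², x = 92.5 mm, Ī = 28 333 269 mm⁴.
By symmetry the centroid is at mid-width, x̄ = 92.5 mm.
All pieces are centred on the centroidal y-axis, so I = ΣĪ (holes subtracted) = 29 165 270 mm⁴.
Radius of gyration: k = √(I/A) = √(29 165 270 / 8011.1) = 60.338 mm.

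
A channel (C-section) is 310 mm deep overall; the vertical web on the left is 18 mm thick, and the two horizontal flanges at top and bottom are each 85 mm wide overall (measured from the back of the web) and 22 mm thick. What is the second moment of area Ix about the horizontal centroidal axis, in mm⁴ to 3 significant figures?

Ix ≈ 1.06 × 10⁸ mm⁴

Break the section into simple shapes (no overlaps), measuring from the bottom-left corner of the bounding box.
Web: 18 × 310, A = 5 580 mm², y = 155 mm, Ī = 44 686 500 mm⁴.
Top flange (beyond web): 67 × 22, A = 1 474 mm², y = 299 mm, Ī = 59 451 mm⁴.
Bottom flange (beyond web): 67 × 22, A = 1 474 mm², y = 11 mm, Ī = 59 451 mm⁴.
By symmetry the centroid is at mid-height, ȳ = 155 mm.
Transfer each piece to the horizontal centroidal axis using Ī + A·d² with d = y − 155:
  web: d = 0 mm → contributes +44 686 500 mm⁴
  top flange (beyond web): d = 144 mm → contributes +30 624 315 mm⁴
  bottom flange (beyond web): d = -144 mm → contributes +30 624 315 mm⁴
Total I = 105 935 131 mm⁴.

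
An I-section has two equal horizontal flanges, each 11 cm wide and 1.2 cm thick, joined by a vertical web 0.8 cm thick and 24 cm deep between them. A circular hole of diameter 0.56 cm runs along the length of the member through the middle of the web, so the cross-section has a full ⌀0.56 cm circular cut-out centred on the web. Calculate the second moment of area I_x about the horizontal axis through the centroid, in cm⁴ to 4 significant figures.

I_x ≈ 5116 cm⁴

Decompose the section into non-overlapping parts with the origin at the bottom-left of its bounding rectangle.
Bottom flange: 11 × 1.2, A = 13.2 cm², y = 0.6 cm, Ī = 1.584 cm⁴.
Web: 0.8 × 24, A = 19.2 cm², y = 13.2 cm, Ī = 921.6 cm⁴.
Top flange: 11 × 1.2, A = 13.2 cm², y = 25.8 cm, Ī = 1.584 cm⁴.
Hole (subtracted): ⌀0.56, A = 0.246301 cm², y = 13.2 cm, Ī = 0.0048275 cm⁴.
By symmetry the centroid is at mid-height, ȳ = 13.2 cm.
Transfer each piece to the horizontal axis through the centroid using Ī + A·d² with d = y − 13.2:
  bottom flange: d = -12.6 cm → contributes +2097.22 cm⁴
  web: d = 0 cm → contributes +921.6 cm⁴
  top flange: d = 12.6 cm → contributes +2097.22 cm⁴
  hole: d = 0 cm → contributes −0.0048275 cm⁴
Total I = 5116.03 cm⁴.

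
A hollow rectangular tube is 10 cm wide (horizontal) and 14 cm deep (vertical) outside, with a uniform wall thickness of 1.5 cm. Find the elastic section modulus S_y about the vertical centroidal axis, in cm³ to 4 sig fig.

Split into non-overlapping primitives; take the origin at the lower-left of the bounding box.
Outer rectangle: 10 × 14, A = 140 cm², x = 5 cm, Ī = 1166.67 cm⁴.
Inner void (subtracted): 7 × 11, A = 77 cm², x = 5 cm, Ī = 314.417 cm⁴.
By symmetry the centroid is at mid-width, x̄ = 5 cm.
All pieces are centred on the vertical centroidal axis, so I = ΣĪ (holes subtracted) = 852.25 cm⁴.
Extreme fibre distance c = 5 cm; S = I/c = 170.45 cm³.

S_y ≈ 170.5 cm³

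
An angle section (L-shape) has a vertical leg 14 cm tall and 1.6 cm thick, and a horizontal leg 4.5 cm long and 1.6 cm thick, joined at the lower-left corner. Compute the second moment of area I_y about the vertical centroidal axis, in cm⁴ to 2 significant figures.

I_y ≈ 27 cm⁴

Split into non-overlapping primitives; take the origin at the lower-left of the bounding box.
Vertical leg: 1.6 × 14, A = 22.4 cm², x = 0.8 cm, Ī = 4.779 cm⁴.
Horizontal leg (remainder): 2.9 × 1.6, A = 4.64 cm², x = 3.05 cm, Ī = 3.252 cm⁴.
Centroid: x̄ = ΣA·x / ΣA = 1.186 cm.
Transfer each piece to the vertical centroidal axis using Ī + A·d² with d = x − 1.186:
  vertical leg: d = -0.3861 cm → contributes +8.118 cm⁴
  horizontal leg (remainder): d = 1.864 cm → contributes +19.37 cm⁴
Total I = 27.49 cm⁴.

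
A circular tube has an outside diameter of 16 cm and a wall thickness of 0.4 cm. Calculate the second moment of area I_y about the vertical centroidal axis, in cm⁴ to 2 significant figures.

Treat the section as a set of non-overlapping primitives; coordinates are from the bounding-box lower-left.
Outer circle: ⌀16, A = 201.1 cm², x = 8 cm, Ī = 3 217 cm⁴.
Bore (subtracted): ⌀15.2, A = 181.5 cm², x = 8 cm, Ī = 2 620 cm⁴.
By symmetry the centroid is at mid-width, x̄ = 8 cm.
All pieces are centred on the vertical centroidal axis, so I = ΣĪ (holes subtracted) = 596.7 cm⁴.

I_y ≈ 600 cm⁴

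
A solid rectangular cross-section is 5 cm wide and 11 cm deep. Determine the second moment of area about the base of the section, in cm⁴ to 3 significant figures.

The section: 5 × 11, A = 55 cm², y = 5.5 cm, Ī = 554.58 cm⁴.
Transfer it to the bottom edge using Ī + A·d² with d = y − 0:
  the section: d = 5.5 cm → contributes +2218.3 cm⁴
Total I = 2218.3 cm⁴.

I_base ≈ 2220 cm⁴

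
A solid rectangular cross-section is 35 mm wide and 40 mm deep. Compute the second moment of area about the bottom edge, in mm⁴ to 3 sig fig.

I_base ≈ 7.47 × 10⁵ mm⁴

The section: 35 × 40, A = 1 400 mm², y = 20 mm, Ī = 186 667 mm⁴.
Transfer it to the bottom edge using Ī + A·d² with d = y − 0:
  the section: d = 20 mm → contributes +746 667 mm⁴
Total I = 746 667 mm⁴.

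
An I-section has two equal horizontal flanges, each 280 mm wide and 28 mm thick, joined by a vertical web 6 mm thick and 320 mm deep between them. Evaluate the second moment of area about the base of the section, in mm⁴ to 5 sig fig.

I_base ≈ 1.1142 × 10⁹ mm⁴

Break the section into simple shapes (no overlaps), measuring from the bottom-left corner of the bounding box.
Bottom flange: 280 × 28, A = 7 840 mm², y = 14 mm, Ī = 512213.3 mm⁴.
Web: 6 × 320, A = 1 920 mm², y = 188 mm, Ī = 16 384 000 mm⁴.
Top flange: 280 × 28, A = 7 840 mm², y = 362 mm, Ī = 512213.3 mm⁴.
Transfer each piece to the bottom edge using Ī + A·d² with d = y − 0:
  bottom flange: d = 14 mm → contributes +2 048 853 mm⁴
  web: d = 188 mm → contributes +84 244 480 mm⁴
  top flange: d = 362 mm → contributes +1 027 897 173 mm⁴
Total I = 1 114 190 507 mm⁴.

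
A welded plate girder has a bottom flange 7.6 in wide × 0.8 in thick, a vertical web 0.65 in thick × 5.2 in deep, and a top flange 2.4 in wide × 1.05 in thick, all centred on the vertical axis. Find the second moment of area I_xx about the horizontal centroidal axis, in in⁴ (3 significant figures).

Split into non-overlapping primitives; take the origin at the lower-left of the bounding box.
Bottom plate: 7.6 × 0.8, A = 6.08 in², y = 0.4 in, Ī = 0.32427 in⁴.
Web plate: 0.65 × 5.2, A = 3.38 in², y = 3.4 in, Ī = 7.6163 in⁴.
Top plate: 2.4 × 1.05, A = 2.52 in², y = 6.525 in, Ī = 0.23153 in⁴.
Centroid: ȳ = ΣA·y / ΣA = 2.5348 in.
Transfer each piece to the horizontal centroidal axis using Ī + A·d² with d = y − 2.5348:
  bottom plate: d = -2.1348 in → contributes +28.033 in⁴
  web plate: d = 0.86519 in → contributes +10.146 in⁴
  top plate: d = 3.9902 in → contributes +40.354 in⁴
Total I = 78.534 in⁴.

I_xx ≈ 78.5 in⁴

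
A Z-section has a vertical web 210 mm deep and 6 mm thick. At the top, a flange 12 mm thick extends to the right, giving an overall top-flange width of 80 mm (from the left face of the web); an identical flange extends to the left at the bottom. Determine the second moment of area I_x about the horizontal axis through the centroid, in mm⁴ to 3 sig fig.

Break the section into simple shapes (no overlaps), measuring from the bottom-left corner of the bounding box.
Web: 6 × 210, A = 1 260 mm², y = 105 mm, Ī = 4 630 500 mm⁴.
Top flange (beyond web): 74 × 12, A = 888 mm², y = 204 mm, Ī = 10 656 mm⁴.
Bottom flange (beyond web): 74 × 12, A = 888 mm², y = 6 mm, Ī = 10 656 mm⁴.
Centroid: ȳ = ΣA·y / ΣA = 105 mm.
Transfer each piece to the horizontal axis through the centroid using Ī + A·d² with d = y − 105:
  web: d = 0 mm → contributes +4 630 500 mm⁴
  top flange (beyond web): d = 99 mm → contributes +8 713 944 mm⁴
  bottom flange (beyond web): d = -99 mm → contributes +8 713 944 mm⁴
Total I = 22 058 388 mm⁴.

I_x ≈ 2.21 × 10⁷ mm⁴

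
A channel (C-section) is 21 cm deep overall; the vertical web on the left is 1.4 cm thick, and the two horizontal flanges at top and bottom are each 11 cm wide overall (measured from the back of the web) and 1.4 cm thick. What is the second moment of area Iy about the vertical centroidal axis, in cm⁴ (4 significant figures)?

Decompose the section into non-overlapping parts with the origin at the bottom-left of its bounding rectangle.
Web: 1.4 × 21, A = 29.4 cm², x = 0.7 cm, Ī = 4.802 cm⁴.
Top flange (beyond web): 9.6 × 1.4, A = 13.44 cm², x = 6.2 cm, Ī = 103.219 cm⁴.
Bottom flange (beyond web): 9.6 × 1.4, A = 13.44 cm², x = 6.2 cm, Ī = 103.219 cm⁴.
Centroid: x̄ = ΣA·x / ΣA = 3.32687 cm.
Transfer each piece to the vertical centroidal axis using Ī + A·d² with d = x − 3.32687:
  web: d = -2.62687 cm → contributes +207.674 cm⁴
  top flange (beyond web): d = 2.87313 cm → contributes +214.165 cm⁴
  bottom flange (beyond web): d = 2.87313 cm → contributes +214.165 cm⁴
Total I = 636.005 cm⁴.

Iy ≈ 636.0 cm⁴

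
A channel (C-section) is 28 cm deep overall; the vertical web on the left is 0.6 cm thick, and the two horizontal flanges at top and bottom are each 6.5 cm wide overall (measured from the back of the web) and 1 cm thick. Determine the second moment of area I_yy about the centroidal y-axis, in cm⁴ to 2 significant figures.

Split into non-overlapping primitives; take the origin at the lower-left of the bounding box.
Web: 0.6 × 28, A = 16.8 cm², x = 0.3 cm, Ī = 0.504 cm⁴.
Top flange (beyond web): 5.9 × 1, A = 5.9 cm², x = 3.55 cm, Ī = 17.11 cm⁴.
Bottom flange (beyond web): 5.9 × 1, A = 5.9 cm², x = 3.55 cm, Ī = 17.11 cm⁴.
Centroid: x̄ = ΣA·x / ΣA = 1.641 cm.
Transfer each piece to the centroidal y-axis using Ī + A·d² with d = x − 1.641:
  web: d = -1.341 cm → contributes +30.71 cm⁴
  top flange (beyond web): d = 1.909 cm → contributes +38.62 cm⁴
  bottom flange (beyond web): d = 1.909 cm → contributes +38.62 cm⁴
Total I = 107.9 cm⁴.

I_yy ≈ 110 cm⁴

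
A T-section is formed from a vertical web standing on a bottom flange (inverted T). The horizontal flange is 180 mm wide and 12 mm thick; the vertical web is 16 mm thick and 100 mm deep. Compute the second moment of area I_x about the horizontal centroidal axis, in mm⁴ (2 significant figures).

I_x ≈ 4.2 × 10⁶ mm⁴

Treat the section as a set of non-overlapping primitives; coordinates are from the bounding-box lower-left.
Flange: 180 × 12, A = 2 160 mm², y = 6 mm, Ī = 25 920 mm⁴.
Web: 16 × 100, A = 1 600 mm², y = 62 mm, Ī = 1 333 333 mm⁴.
Centroid: ȳ = ΣA·y / ΣA = 29.83 mm.
Transfer each piece to the horizontal centroidal axis using Ī + A·d² with d = y − 29.83:
  flange: d = -23.83 mm → contributes +1 252 495 mm⁴
  web: d = 32.17 mm → contributes +2 989 209 mm⁴
Total I = 4 241 704 mm⁴.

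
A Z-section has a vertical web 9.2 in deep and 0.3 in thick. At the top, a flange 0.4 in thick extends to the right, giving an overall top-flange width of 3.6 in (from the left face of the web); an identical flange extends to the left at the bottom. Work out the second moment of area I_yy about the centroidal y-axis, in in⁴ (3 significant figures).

I_yy ≈ 11.0 in⁴

Treat the section as a set of non-overlapping primitives; coordinates are from the bounding-box lower-left.
Web: 0.3 × 9.2, A = 2.76 in², x = 3.45 in, Ī = 0.0207 in⁴.
Top flange (beyond web): 3.3 × 0.4, A = 1.32 in², x = 5.25 in, Ī = 1.1979 in⁴.
Bottom flange (beyond web): 3.3 × 0.4, A = 1.32 in², x = 1.65 in, Ī = 1.1979 in⁴.
Centroid: x̄ = ΣA·x / ΣA = 3.45 in.
Transfer each piece to the centroidal y-axis using Ī + A·d² with d = x − 3.45:
  web: d = 0 in → contributes +0.0207 in⁴
  top flange (beyond web): d = 1.8 in → contributes +5.4747 in⁴
  bottom flange (beyond web): d = -1.8 in → contributes +5.4747 in⁴
Total I = 10.97 in⁴.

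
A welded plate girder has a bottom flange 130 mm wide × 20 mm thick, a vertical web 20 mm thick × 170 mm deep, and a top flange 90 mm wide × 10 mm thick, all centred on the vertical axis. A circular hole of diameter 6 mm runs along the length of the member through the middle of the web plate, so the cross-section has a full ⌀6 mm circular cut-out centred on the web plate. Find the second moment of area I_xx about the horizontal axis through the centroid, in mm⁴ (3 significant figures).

I_xx ≈ 3.50 × 10⁷ mm⁴

Split into non-overlapping primitives; take the origin at the lower-left of the bounding box.
Bottom plate: 130 × 20, A = 2 600 mm², y = 10 mm, Ī = 86 667 mm⁴.
Web plate: 20 × 170, A = 3 400 mm², y = 105 mm, Ī = 8 188 333 mm⁴.
Top plate: 90 × 10, A = 900 mm², y = 195 mm, Ī = 7 500 mm⁴.
Hole (subtracted): ⌀6, A = 28.274 mm², y = 105 mm, Ī = 63.617 mm⁴.
Centroid: ȳ = ΣA·y / ΣA = 80.843 mm.
Transfer each piece to the horizontal axis through the centroid using Ī + A·d² with d = y − 80.843:
  bottom plate: d = -70.843 mm → contributes +13 135 381 mm⁴
  web plate: d = 24.157 mm → contributes +10 172 433 mm⁴
  top plate: d = 114.16 mm → contributes +11 736 130 mm⁴
  hole: d = 24.157 mm → contributes −16 563 mm⁴
Total I = 35 027 381 mm⁴.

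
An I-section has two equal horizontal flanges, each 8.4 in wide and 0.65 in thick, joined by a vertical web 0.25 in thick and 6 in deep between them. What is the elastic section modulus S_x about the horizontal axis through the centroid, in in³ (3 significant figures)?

Split into non-overlapping primitives; take the origin at the lower-left of the bounding box.
Bottom flange: 8.4 × 0.65, A = 5.46 in², y = 0.325 in, Ī = 0.19224 in⁴.
Web: 0.25 × 6, A = 1.5 in², y = 3.65 in, Ī = 4.5 in⁴.
Top flange: 8.4 × 0.65, A = 5.46 in², y = 6.975 in, Ī = 0.19224 in⁴.
By symmetry the centroid is at mid-height, ȳ = 3.65 in.
Transfer each piece to the horizontal axis through the centroid using Ī + A·d² with d = y − 3.65:
  bottom flange: d = -3.325 in → contributes +60.556 in⁴
  web: d = 0 in → contributes +4.5 in⁴
  top flange: d = 3.325 in → contributes +60.556 in⁴
Total I = 125.61 in⁴.
Extreme fibre distance c = 3.65 in; S = I/c = 34.414 in³.

S_x ≈ 34.4 in³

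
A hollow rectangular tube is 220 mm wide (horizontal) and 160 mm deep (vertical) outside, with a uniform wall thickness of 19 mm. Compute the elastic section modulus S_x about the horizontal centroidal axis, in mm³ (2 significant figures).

Split into non-overlapping primitives; take the origin at the lower-left of the bounding box.
Outer rectangle: 220 × 160, A = 35 200 mm², y = 80 mm, Ī = 75 093 333 mm⁴.
Inner void (subtracted): 182 × 122, A = 22 204 mm², y = 80 mm, Ī = 27 540 361 mm⁴.
By symmetry the centroid is at mid-height, ȳ = 80 mm.
All pieces are centred on the horizontal centroidal axis, so I = ΣĪ (holes subtracted) = 47 552 972 mm⁴.
Extreme fibre distance c = 80 mm; S = I/c = 594 412 mm³.

S_x ≈ 5.9 × 10⁵ mm³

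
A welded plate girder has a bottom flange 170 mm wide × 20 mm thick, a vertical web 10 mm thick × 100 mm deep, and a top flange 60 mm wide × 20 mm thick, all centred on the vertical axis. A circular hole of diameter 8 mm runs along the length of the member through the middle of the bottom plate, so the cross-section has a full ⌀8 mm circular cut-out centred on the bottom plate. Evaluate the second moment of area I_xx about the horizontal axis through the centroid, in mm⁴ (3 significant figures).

Decompose the section into non-overlapping parts with the origin at the bottom-left of its bounding rectangle.
Bottom plate: 170 × 20, A = 3 400 mm², y = 10 mm, Ī = 113 333 mm⁴.
Web plate: 10 × 100, A = 1 000 mm², y = 70 mm, Ī = 833 333 mm⁴.
Top plate: 60 × 20, A = 1 200 mm², y = 130 mm, Ī = 40 000 mm⁴.
Hole (subtracted): ⌀8, A = 50.265 mm², y = 10 mm, Ī = 201.06 mm⁴.
Centroid: ȳ = ΣA·y / ΣA = 46.759 mm.
Transfer each piece to the horizontal axis through the centroid using Ī + A·d² with d = y − 46.759:
  bottom plate: d = -36.759 mm → contributes +4 707 374 mm⁴
  web plate: d = 23.241 mm → contributes +1 373 500 mm⁴
  top plate: d = 83.241 mm → contributes +8 354 974 mm⁴
  hole: d = -36.759 mm → contributes −68 119 mm⁴
Total I = 14 367 729 mm⁴.

I_xx ≈ 1.44 × 10⁷ mm⁴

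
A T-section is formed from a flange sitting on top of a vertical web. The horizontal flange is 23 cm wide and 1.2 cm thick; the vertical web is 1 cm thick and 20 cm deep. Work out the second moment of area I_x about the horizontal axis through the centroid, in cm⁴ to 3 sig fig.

Split into non-overlapping primitives; take the origin at the lower-left of the bounding box.
Flange: 23 × 1.2, A = 27.6 cm², y = 20.6 cm, Ī = 3.312 cm⁴.
Web: 1 × 20, A = 20 cm², y = 10 cm, Ī = 666.67 cm⁴.
Centroid: ȳ = ΣA·y / ΣA = 16.146 cm.
Transfer each piece to the horizontal axis through the centroid using Ī + A·d² with d = y − 16.146:
  flange: d = 4.4538 cm → contributes +550.79 cm⁴
  web: d = -6.1462 cm → contributes +1422.2 cm⁴
Total I = 1 973 cm⁴.

I_x ≈ 1970 cm⁴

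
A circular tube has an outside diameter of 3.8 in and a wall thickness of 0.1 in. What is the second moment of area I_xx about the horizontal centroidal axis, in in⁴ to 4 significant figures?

Break the section into simple shapes (no overlaps), measuring from the bottom-left corner of the bounding box.
Outer circle: ⌀3.8, A = 11.3411 in², y = 1.9 in, Ī = 10.2354 in⁴.
Bore (subtracted): ⌀3.6, A = 10.1788 in², y = 1.9 in, Ī = 8.2448 in⁴.
By symmetry the centroid is at mid-height, ȳ = 1.9 in.
All pieces are centred on the horizontal centroidal axis, so I = ΣĪ (holes subtracted) = 1.99059 in⁴.

I_xx ≈ 1.991 in⁴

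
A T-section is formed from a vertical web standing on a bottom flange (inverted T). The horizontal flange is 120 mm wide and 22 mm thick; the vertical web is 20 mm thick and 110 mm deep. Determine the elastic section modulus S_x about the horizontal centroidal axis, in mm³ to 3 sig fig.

S_x ≈ 8.30 × 10⁴ mm³

Split into non-overlapping primitives; take the origin at the lower-left of the bounding box.
Flange: 120 × 22, A = 2 640 mm², y = 11 mm, Ī = 106 480 mm⁴.
Web: 20 × 110, A = 2 200 mm², y = 77 mm, Ī = 2 218 333 mm⁴.
Centroid: ȳ = ΣA·y / ΣA = 41 mm.
Transfer each piece to the horizontal centroidal axis using Ī + A·d² with d = y − 41:
  flange: d = -30 mm → contributes +2 482 480 mm⁴
  web: d = 36 mm → contributes +5 069 533 mm⁴
Total I = 7 552 013 mm⁴.
Extreme fibre distance c = 91 mm; S = I/c = 82 989 mm³.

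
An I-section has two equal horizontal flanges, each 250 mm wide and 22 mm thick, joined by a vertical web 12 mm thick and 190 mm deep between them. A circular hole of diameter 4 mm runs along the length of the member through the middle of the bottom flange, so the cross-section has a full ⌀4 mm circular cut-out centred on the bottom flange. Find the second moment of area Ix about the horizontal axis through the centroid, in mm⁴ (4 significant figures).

Ix ≈ 1.308 × 10⁸ mm⁴

Treat the section as a set of non-overlapping primitives; coordinates are from the bounding-box lower-left.
Bottom flange: 250 × 22, A = 5 500 mm², y = 11 mm, Ī = 221 833 mm⁴.
Web: 12 × 190, A = 2 280 mm², y = 117 mm, Ī = 6 859 000 mm⁴.
Top flange: 250 × 22, A = 5 500 mm², y = 223 mm, Ī = 221 833 mm⁴.
Hole (subtracted): ⌀4, A = 12.5664 mm², y = 11 mm, Ī = 12.5664 mm⁴.
Centroid: ȳ = ΣA·y / ΣA = 117.1 mm.
Transfer each piece to the horizontal axis through the centroid using Ī + A·d² with d = y − 117.1:
  bottom flange: d = -106.1 mm → contributes +62 136 954 mm⁴
  web: d = -0.100399 mm → contributes +6 859 023 mm⁴
  top flange: d = 105.9 mm → contributes +61 902 824 mm⁴
  hole: d = -106.1 mm → contributes −141 476 mm⁴
Total I = 130 757 325 mm⁴.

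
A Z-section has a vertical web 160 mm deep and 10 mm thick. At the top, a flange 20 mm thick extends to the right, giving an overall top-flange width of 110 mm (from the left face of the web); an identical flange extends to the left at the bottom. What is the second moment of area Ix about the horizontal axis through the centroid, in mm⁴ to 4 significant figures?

Ix ≈ 2.315 × 10⁷ mm⁴

Treat the section as a set of non-overlapping primitives; coordinates are from the bounding-box lower-left.
Web: 10 × 160, A = 1 600 mm², y = 80 mm, Ī = 3 413 333 mm⁴.
Top flange (beyond web): 100 × 20, A = 2 000 mm², y = 150 mm, Ī = 66666.7 mm⁴.
Bottom flange (beyond web): 100 × 20, A = 2 000 mm², y = 10 mm, Ī = 66666.7 mm⁴.
Centroid: ȳ = ΣA·y / ΣA = 80 mm.
Transfer each piece to the horizontal axis through the centroid using Ī + A·d² with d = y − 80:
  web: d = 0 mm → contributes +3 413 333 mm⁴
  top flange (beyond web): d = 70 mm → contributes +9 866 667 mm⁴
  bottom flange (beyond web): d = -70 mm → contributes +9 866 667 mm⁴
Total I = 23 146 667 mm⁴.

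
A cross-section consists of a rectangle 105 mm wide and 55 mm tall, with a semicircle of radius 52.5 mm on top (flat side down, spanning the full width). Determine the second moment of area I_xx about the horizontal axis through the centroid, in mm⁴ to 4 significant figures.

I_xx ≈ 8.422 × 10⁶ mm⁴

Split into non-overlapping primitives; take the origin at the lower-left of the bounding box.
Rectangular body: 105 × 55, A = 5 775 mm², y = 27.5 mm, Ī = 1 455 781 mm⁴.
Semicircular cap: semicircle r = 52.5, A = 4329.51 mm², y = 77.2817 mm, Ī = 833 814 mm⁴.
Centroid: ȳ = ΣA·y / ΣA = 48.8301 mm.
Transfer each piece to the horizontal axis through the centroid using Ī + A·d² with d = y − 48.8301:
  rectangular body: d = -21.3301 mm → contributes +4 083 253 mm⁴
  semicircular cap: d = 28.4516 mm → contributes +4 338 519 mm⁴
Total I = 8 421 772 mm⁴.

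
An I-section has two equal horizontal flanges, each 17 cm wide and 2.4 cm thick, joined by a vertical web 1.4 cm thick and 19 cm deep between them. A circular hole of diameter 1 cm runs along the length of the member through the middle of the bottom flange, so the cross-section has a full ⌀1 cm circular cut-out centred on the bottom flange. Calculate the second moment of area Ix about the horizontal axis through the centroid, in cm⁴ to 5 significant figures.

Ix ≈ 1.0091 × 10⁴ cm⁴

Split into non-overlapping primitives; take the origin at the lower-left of the bounding box.
Bottom flange: 17 × 2.4, A = 40.8 cm², y = 1.2 cm, Ī = 19.584 cm⁴.
Web: 1.4 × 19, A = 26.6 cm², y = 11.9 cm, Ī = 800.2167 cm⁴.
Top flange: 17 × 2.4, A = 40.8 cm², y = 22.6 cm, Ī = 19.584 cm⁴.
Hole (subtracted): ⌀1, A = 0.7853982 cm², y = 1.2 cm, Ī = 0.04908739 cm⁴.
Centroid: ȳ = ΣA·y / ΣA = 11.97824 cm.
Transfer each piece to the horizontal axis through the centroid using Ī + A·d² with d = y − 11.97824:
  bottom flange: d = -10.77824 cm → contributes +4759.336 cm⁴
  web: d = -0.07823667 cm → contributes +800.3795 cm⁴
  top flange: d = 10.62176 cm → contributes +4622.716 cm⁴
  hole: d = -10.77824 cm → contributes −91.28909 cm⁴
Total I = 10091.14 cm⁴.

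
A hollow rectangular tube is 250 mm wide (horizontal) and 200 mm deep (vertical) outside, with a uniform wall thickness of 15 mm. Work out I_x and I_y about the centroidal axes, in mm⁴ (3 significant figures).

Split into non-overlapping primitives; take the origin at the lower-left of the bounding box.
Outer rectangle: 250 × 200, A = 50 000 mm², y = 100 mm, Ī = 166 666 667 mm⁴.
Inner void (subtracted): 220 × 170, A = 37 400 mm², y = 100 mm, Ī = 90 071 667 mm⁴.
By symmetry the centroid is at mid-height, ȳ = 100 mm.
All pieces are centred on the centroidal x-axis, so I = ΣĪ (holes subtracted) = 76 595 000 mm⁴.
Repeating about the centroidal y-axis gives I_y = 109 570 000 mm⁴.

I_x ≈ 7.66 × 10⁷ mm⁴, I_y ≈ 1.10 × 10⁸ mm⁴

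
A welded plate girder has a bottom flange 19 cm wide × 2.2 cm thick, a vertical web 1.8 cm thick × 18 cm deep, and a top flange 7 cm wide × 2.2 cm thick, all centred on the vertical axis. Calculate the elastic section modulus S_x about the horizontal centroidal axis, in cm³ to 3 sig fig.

S_x ≈ 419 cm³

Treat the section as a set of non-overlapping primitives; coordinates are from the bounding-box lower-left.
Bottom plate: 19 × 2.2, A = 41.8 cm², y = 1.1 cm, Ī = 16.859 cm⁴.
Web plate: 1.8 × 18, A = 32.4 cm², y = 11.2 cm, Ī = 874.8 cm⁴.
Top plate: 7 × 2.2, A = 15.4 cm², y = 21.3 cm, Ī = 6.2113 cm⁴.
Centroid: ȳ = ΣA·y / ΣA = 8.2241 cm.
Transfer each piece to the horizontal centroidal axis using Ī + A·d² with d = y − 8.2241:
  bottom plate: d = -7.1241 cm → contributes +2138.3 cm⁴
  web plate: d = 2.9759 cm → contributes +1161.7 cm⁴
  top plate: d = 13.076 cm → contributes +2639.3 cm⁴
Total I = 5939.4 cm⁴.
Extreme fibre distance c = 14.176 cm; S = I/c = 418.98 cm³.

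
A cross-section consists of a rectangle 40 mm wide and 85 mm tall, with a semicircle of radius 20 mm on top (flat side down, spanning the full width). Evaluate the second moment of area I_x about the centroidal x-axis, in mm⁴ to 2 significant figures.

Decompose the section into non-overlapping parts with the origin at the bottom-left of its bounding rectangle.
Rectangular body: 40 × 85, A = 3 400 mm², y = 42.5 mm, Ī = 2 047 083 mm⁴.
Semicircular cap: semicircle r = 20, A = 628.3 mm², y = 93.49 mm, Ī = 17 561 mm⁴.
Centroid: ȳ = ΣA·y / ΣA = 50.45 mm.
Transfer each piece to the centroidal x-axis using Ī + A·d² with d = y − 50.45:
  rectangular body: d = -7.953 mm → contributes +2 262 129 mm⁴
  semicircular cap: d = 43.04 mm → contributes +1 181 233 mm⁴
Total I = 3 443 362 mm⁴.

I_x ≈ 3.4 × 10⁶ mm⁴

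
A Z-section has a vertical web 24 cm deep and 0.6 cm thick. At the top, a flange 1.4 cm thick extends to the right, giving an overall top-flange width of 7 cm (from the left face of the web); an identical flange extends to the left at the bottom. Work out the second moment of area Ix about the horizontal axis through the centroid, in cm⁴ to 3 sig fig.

Treat the section as a set of non-overlapping primitives; coordinates are from the bounding-box lower-left.
Web: 0.6 × 24, A = 14.4 cm², y = 12 cm, Ī = 691.2 cm⁴.
Top flange (beyond web): 6.4 × 1.4, A = 8.96 cm², y = 23.3 cm, Ī = 1.4635 cm⁴.
Bottom flange (beyond web): 6.4 × 1.4, A = 8.96 cm², y = 0.7 cm, Ī = 1.4635 cm⁴.
Centroid: ȳ = ΣA·y / ΣA = 12 cm.
Transfer each piece to the horizontal axis through the centroid using Ī + A·d² with d = y − 12:
  web: d = 0 cm → contributes +691.2 cm⁴
  top flange (beyond web): d = 11.3 cm → contributes +1145.6 cm⁴
  bottom flange (beyond web): d = -11.3 cm → contributes +1145.6 cm⁴
Total I = 2982.3 cm⁴.

Ix ≈ 2980 cm⁴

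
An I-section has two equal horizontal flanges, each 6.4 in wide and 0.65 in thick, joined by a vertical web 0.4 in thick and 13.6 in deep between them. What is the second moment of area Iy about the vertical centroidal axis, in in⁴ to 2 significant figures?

Split into non-overlapping primitives; take the origin at the lower-left of the bounding box.
Bottom flange: 6.4 × 0.65, A = 4.16 in², x = 3.2 in, Ī = 14.2 in⁴.
Web: 0.4 × 13.6, A = 5.44 in², x = 3.2 in, Ī = 0.07253 in⁴.
Top flange: 6.4 × 0.65, A = 4.16 in², x = 3.2 in, Ī = 14.2 in⁴.
By symmetry the centroid is at mid-width, x̄ = 3.2 in.
All pieces are centred on the vertical centroidal axis, so I = ΣĪ = 28.47 in⁴.

Iy ≈ 28 in⁴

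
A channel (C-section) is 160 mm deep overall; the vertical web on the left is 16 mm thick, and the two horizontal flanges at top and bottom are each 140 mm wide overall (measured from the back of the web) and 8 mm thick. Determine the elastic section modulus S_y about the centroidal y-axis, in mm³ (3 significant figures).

S_y ≈ 7.96 × 10⁴ mm³

Treat the section as a set of non-overlapping primitives; coordinates are from the bounding-box lower-left.
Web: 16 × 160, A = 2 560 mm², x = 8 mm, Ī = 54 613 mm⁴.
Top flange (beyond web): 124 × 8, A = 992 mm², x = 78 mm, Ī = 1 271 083 mm⁴.
Bottom flange (beyond web): 124 × 8, A = 992 mm², x = 78 mm, Ī = 1 271 083 mm⁴.
Centroid: x̄ = ΣA·x / ΣA = 38.563 mm.
Transfer each piece to the centroidal y-axis using Ī + A·d² with d = x − 38.563:
  web: d = -30.563 mm → contributes +2 445 961 mm⁴
  top flange (beyond web): d = 39.437 mm → contributes +2 813 888 mm⁴
  bottom flange (beyond web): d = 39.437 mm → contributes +2 813 888 mm⁴
Total I = 8 073 736 mm⁴.
Extreme fibre distance c = 101.44 mm; S = I/c = 79 594 mm³.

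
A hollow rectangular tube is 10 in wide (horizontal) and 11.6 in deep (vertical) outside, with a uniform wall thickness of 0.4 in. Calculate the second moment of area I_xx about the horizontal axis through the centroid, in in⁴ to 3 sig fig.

Decompose the section into non-overlapping parts with the origin at the bottom-left of its bounding rectangle.
Outer rectangle: 10 × 11.6, A = 116 in², y = 5.8 in, Ī = 1300.7 in⁴.
Inner void (subtracted): 9.2 × 10.8, A = 99.36 in², y = 5.8 in, Ī = 965.78 in⁴.
By symmetry the centroid is at mid-height, ȳ = 5.8 in.
All pieces are centred on the horizontal axis through the centroid, so I = ΣĪ (holes subtracted) = 334.97 in⁴.

I_xx ≈ 335 in⁴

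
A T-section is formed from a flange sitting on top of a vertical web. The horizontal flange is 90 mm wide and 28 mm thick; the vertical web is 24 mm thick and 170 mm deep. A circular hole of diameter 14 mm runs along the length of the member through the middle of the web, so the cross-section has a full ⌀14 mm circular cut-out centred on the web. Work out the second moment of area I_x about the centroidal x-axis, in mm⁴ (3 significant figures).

Decompose the section into non-overlapping parts with the origin at the bottom-left of its bounding rectangle.
Flange: 90 × 28, A = 2 520 mm², y = 184 mm, Ī = 164 640 mm⁴.
Web: 24 × 170, A = 4 080 mm², y = 85 mm, Ī = 9 826 000 mm⁴.
Hole (subtracted): ⌀14, A = 153.94 mm², y = 85 mm, Ī = 1885.7 mm⁴.
Centroid: ȳ = ΣA·y / ΣA = 123.7 mm.
Transfer each piece to the centroidal x-axis using Ī + A·d² with d = y − 123.7:
  flange: d = 60.297 mm → contributes +9 326 766 mm⁴
  web: d = -38.703 mm → contributes +15 937 428 mm⁴
  hole: d = -38.703 mm → contributes −232 469 mm⁴
Total I = 25 031 725 mm⁴.

I_x ≈ 2.50 × 10⁷ mm⁴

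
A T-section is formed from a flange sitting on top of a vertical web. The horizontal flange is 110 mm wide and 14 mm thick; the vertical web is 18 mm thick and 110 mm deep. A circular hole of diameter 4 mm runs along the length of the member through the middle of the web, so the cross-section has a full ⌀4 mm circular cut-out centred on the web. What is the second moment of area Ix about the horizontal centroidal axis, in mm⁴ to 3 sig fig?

Break the section into simple shapes (no overlaps), measuring from the bottom-left corner of the bounding box.
Flange: 110 × 14, A = 1 540 mm², y = 117 mm, Ī = 25 153 mm⁴.
Web: 18 × 110, A = 1 980 mm², y = 55 mm, Ī = 1 996 500 mm⁴.
Hole (subtracted): ⌀4, A = 12.566 mm², y = 55 mm, Ī = 12.566 mm⁴.
Centroid: ȳ = ΣA·y / ΣA = 82.222 mm.
Transfer each piece to the horizontal centroidal axis using Ī + A·d² with d = y − 82.222:
  flange: d = 34.778 mm → contributes +1 887 778 mm⁴
  web: d = -27.222 mm → contributes +3 463 774 mm⁴
  hole: d = -27.222 mm → contributes −9324.8 mm⁴
Total I = 5 342 227 mm⁴.

Ix ≈ 5.34 × 10⁶ mm⁴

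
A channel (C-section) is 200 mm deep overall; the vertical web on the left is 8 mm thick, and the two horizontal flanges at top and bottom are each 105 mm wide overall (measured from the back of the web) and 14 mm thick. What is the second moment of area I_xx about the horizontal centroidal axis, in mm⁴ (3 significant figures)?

I_xx ≈ 2.89 × 10⁷ mm⁴

Decompose the section into non-overlapping parts with the origin at the bottom-left of its bounding rectangle.
Web: 8 × 200, A = 1 600 mm², y = 100 mm, Ī = 5 333 333 mm⁴.
Top flange (beyond web): 97 × 14, A = 1 358 mm², y = 193 mm, Ī = 22 181 mm⁴.
Bottom flange (beyond web): 97 × 14, A = 1 358 mm², y = 7 mm, Ī = 22 181 mm⁴.
By symmetry the centroid is at mid-height, ȳ = 100 mm.
Transfer each piece to the horizontal centroidal axis using Ī + A·d² with d = y − 100:
  web: d = 0 mm → contributes +5 333 333 mm⁴
  top flange (beyond web): d = 93 mm → contributes +11 767 523 mm⁴
  bottom flange (beyond web): d = -93 mm → contributes +11 767 523 mm⁴
Total I = 28 868 379 mm⁴.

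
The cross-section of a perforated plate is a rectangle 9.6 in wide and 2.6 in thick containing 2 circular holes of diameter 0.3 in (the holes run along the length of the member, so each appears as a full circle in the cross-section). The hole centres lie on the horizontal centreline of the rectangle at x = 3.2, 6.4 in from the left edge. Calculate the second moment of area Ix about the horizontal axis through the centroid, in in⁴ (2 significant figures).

Ix ≈ 14 in⁴

Decompose the section into non-overlapping parts with the origin at the bottom-left of its bounding rectangle.
Plate: 9.6 × 2.6, A = 24.96 in², y = 1.3 in, Ī = 14.06 in⁴.
Hole 1 (subtracted): ⌀0.3, A = 0.07069 in², y = 1.3 in, Ī = 0.0003976 in⁴.
Hole 2 (subtracted): ⌀0.3, A = 0.07069 in², y = 1.3 in, Ī = 0.0003976 in⁴.
By symmetry the centroid is at mid-height, ȳ = 1.3 in.
All pieces are centred on the horizontal axis through the centroid, so I = ΣĪ (holes subtracted) = 14.06 in⁴.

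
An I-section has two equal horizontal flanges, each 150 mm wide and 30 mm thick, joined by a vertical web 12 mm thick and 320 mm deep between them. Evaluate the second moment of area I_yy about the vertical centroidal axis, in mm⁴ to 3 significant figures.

Treat the section as a set of non-overlapping primitives; coordinates are from the bounding-box lower-left.
Bottom flange: 150 × 30, A = 4 500 mm², x = 75 mm, Ī = 8 437 500 mm⁴.
Web: 12 × 320, A = 3 840 mm², x = 75 mm, Ī = 46 080 mm⁴.
Top flange: 150 × 30, A = 4 500 mm², x = 75 mm, Ī = 8 437 500 mm⁴.
By symmetry the centroid is at mid-width, x̄ = 75 mm.
All pieces are centred on the vertical centroidal axis, so I = ΣĪ = 16 921 080 mm⁴.

I_yy ≈ 1.69 × 10⁷ mm⁴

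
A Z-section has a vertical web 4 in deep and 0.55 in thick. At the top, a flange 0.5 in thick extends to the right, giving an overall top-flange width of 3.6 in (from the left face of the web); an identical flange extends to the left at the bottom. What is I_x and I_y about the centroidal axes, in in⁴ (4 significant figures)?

I_x ≈ 12.34 in⁴, I_y ≈ 12.30 in⁴

Break the section into simple shapes (no overlaps), measuring from the bottom-left corner of the bounding box.
Web: 0.55 × 4, A = 2.2 in², y = 2 in, Ī = 2.93333 in⁴.
Top flange (beyond web): 3.05 × 0.5, A = 1.525 in², y = 3.75 in, Ī = 0.0317708 in⁴.
Bottom flange (beyond web): 3.05 × 0.5, A = 1.525 in², y = 0.25 in, Ī = 0.0317708 in⁴.
Centroid: ȳ = ΣA·y / ΣA = 2 in.
Transfer each piece to the centroidal x-axis using Ī + A·d² with d = y − 2:
  web: d = 0 in → contributes +2.93333 in⁴
  top flange (beyond web): d = 1.75 in → contributes +4.70208 in⁴
  bottom flange (beyond web): d = -1.75 in → contributes +4.70208 in⁴
Total I = 12.3375 in⁴.
For the y-axis: x̄ = 3.325 in.
Repeating about the centroidal y-axis gives I_y = 12.3018 in⁴.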